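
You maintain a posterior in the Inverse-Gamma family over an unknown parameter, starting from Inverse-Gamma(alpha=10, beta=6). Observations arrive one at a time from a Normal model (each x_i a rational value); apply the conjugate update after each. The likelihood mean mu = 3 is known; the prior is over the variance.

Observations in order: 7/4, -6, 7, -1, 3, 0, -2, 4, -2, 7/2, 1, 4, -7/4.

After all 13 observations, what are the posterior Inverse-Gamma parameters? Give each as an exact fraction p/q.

alpha=33/2, beta=1715/16

obs 1: x=7/4 → posterior Inverse-Gamma(21/2, 217/32)
obs 2: x=-6 → posterior Inverse-Gamma(11, 1513/32)
obs 3: x=7 → posterior Inverse-Gamma(23/2, 1769/32)
obs 4: x=-1 → posterior Inverse-Gamma(12, 2025/32)
obs 5: x=3 → posterior Inverse-Gamma(25/2, 2025/32)
obs 6: x=0 → posterior Inverse-Gamma(13, 2169/32)
obs 7: x=-2 → posterior Inverse-Gamma(27/2, 2569/32)
obs 8: x=4 → posterior Inverse-Gamma(14, 2585/32)
obs 9: x=-2 → posterior Inverse-Gamma(29/2, 2985/32)
obs 10: x=7/2 → posterior Inverse-Gamma(15, 2989/32)
obs 11: x=1 → posterior Inverse-Gamma(31/2, 3053/32)
obs 12: x=4 → posterior Inverse-Gamma(16, 3069/32)
obs 13: x=-7/4 → posterior Inverse-Gamma(33/2, 1715/16)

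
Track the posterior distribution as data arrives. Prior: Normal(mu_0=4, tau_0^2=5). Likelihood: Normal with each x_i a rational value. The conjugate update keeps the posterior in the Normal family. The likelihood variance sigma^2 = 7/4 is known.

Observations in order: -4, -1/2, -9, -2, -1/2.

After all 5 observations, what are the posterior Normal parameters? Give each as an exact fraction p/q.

obs 1: x=-4 → posterior Normal(-52/27, 35/27)
obs 2: x=-1/2 → posterior Normal(-62/47, 35/47)
obs 3: x=-9 → posterior Normal(-242/67, 35/67)
obs 4: x=-2 → posterior Normal(-94/29, 35/87)
obs 5: x=-1/2 → posterior Normal(-292/107, 35/107)

mu_0=-292/107, tau_0^2=35/107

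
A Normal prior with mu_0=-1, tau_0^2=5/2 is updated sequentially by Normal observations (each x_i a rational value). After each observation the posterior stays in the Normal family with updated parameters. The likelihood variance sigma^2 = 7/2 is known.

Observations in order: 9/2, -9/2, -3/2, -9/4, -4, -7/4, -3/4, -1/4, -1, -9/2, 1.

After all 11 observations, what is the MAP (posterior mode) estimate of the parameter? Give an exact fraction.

-41/31

obs 1: x=9/2 → posterior Normal(31/24, 35/24)
obs 2: x=-9/2 → posterior Normal(-7/17, 35/34)
obs 3: x=-3/2 → posterior Normal(-29/44, 35/44)
obs 4: x=-9/4 → posterior Normal(-103/108, 35/54)
obs 5: x=-4 → posterior Normal(-183/128, 35/64)
obs 6: x=-7/4 → posterior Normal(-109/74, 35/74)
obs 7: x=-3/4 → posterior Normal(-233/168, 5/12)
obs 8: x=-1/4 → posterior Normal(-119/94, 35/94)
obs 9: x=-1 → posterior Normal(-129/104, 35/104)
obs 10: x=-9/2 → posterior Normal(-29/19, 35/114)
obs 11: x=1 → posterior Normal(-41/31, 35/124)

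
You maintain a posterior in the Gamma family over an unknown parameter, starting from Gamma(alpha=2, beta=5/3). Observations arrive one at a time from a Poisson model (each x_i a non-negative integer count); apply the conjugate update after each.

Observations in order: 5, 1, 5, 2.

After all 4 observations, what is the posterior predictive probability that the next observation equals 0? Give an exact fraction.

2862423051509815793/32768000000000000000

obs 1: x=5 → posterior Gamma(7, 8/3)
obs 2: x=1 → posterior Gamma(8, 11/3)
obs 3: x=5 → posterior Gamma(13, 14/3)
obs 4: x=2 → posterior Gamma(15, 17/3)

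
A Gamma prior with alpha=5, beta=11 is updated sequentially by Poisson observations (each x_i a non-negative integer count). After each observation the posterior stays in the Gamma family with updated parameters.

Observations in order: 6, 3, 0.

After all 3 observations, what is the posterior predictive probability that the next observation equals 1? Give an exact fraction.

155568095557812224/437893890380859375

obs 1: x=6 → posterior Gamma(11, 12)
obs 2: x=3 → posterior Gamma(14, 13)
obs 3: x=0 → posterior Gamma(14, 14)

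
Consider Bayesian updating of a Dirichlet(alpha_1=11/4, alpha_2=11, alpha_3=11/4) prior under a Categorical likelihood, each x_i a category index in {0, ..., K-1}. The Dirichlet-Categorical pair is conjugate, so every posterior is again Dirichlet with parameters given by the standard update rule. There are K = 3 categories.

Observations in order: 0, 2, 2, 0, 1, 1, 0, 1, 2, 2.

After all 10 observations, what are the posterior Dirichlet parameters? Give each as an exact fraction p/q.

obs 1: x=0 → posterior Dirichlet(15/4, 11, 11/4)
obs 2: x=2 → posterior Dirichlet(15/4, 11, 15/4)
obs 3: x=2 → posterior Dirichlet(15/4, 11, 19/4)
obs 4: x=0 → posterior Dirichlet(19/4, 11, 19/4)
obs 5: x=1 → posterior Dirichlet(19/4, 12, 19/4)
obs 6: x=1 → posterior Dirichlet(19/4, 13, 19/4)
obs 7: x=0 → posterior Dirichlet(23/4, 13, 19/4)
obs 8: x=1 → posterior Dirichlet(23/4, 14, 19/4)
obs 9: x=2 → posterior Dirichlet(23/4, 14, 23/4)
obs 10: x=2 → posterior Dirichlet(23/4, 14, 27/4)

alpha_1=23/4, alpha_2=14, alpha_3=27/4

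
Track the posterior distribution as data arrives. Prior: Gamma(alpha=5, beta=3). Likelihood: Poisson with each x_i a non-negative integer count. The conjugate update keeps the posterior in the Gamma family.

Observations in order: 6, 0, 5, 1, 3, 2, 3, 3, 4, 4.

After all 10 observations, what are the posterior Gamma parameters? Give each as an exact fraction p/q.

obs 1: x=6 → posterior Gamma(11, 4)
obs 2: x=0 → posterior Gamma(11, 5)
obs 3: x=5 → posterior Gamma(16, 6)
obs 4: x=1 → posterior Gamma(17, 7)
obs 5: x=3 → posterior Gamma(20, 8)
obs 6: x=2 → posterior Gamma(22, 9)
obs 7: x=3 → posterior Gamma(25, 10)
obs 8: x=3 → posterior Gamma(28, 11)
obs 9: x=4 → posterior Gamma(32, 12)
obs 10: x=4 → posterior Gamma(36, 13)

alpha=36, beta=13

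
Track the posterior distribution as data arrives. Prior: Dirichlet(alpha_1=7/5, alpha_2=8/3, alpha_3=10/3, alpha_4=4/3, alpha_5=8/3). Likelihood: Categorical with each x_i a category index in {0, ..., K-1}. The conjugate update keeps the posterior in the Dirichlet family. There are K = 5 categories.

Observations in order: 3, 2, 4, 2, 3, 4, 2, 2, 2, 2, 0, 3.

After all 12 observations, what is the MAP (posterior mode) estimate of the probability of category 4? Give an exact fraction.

55/276

obs 1: x=3 → posterior Dirichlet(7/5, 8/3, 10/3, 7/3, 8/3)
obs 2: x=2 → posterior Dirichlet(7/5, 8/3, 13/3, 7/3, 8/3)
obs 3: x=4 → posterior Dirichlet(7/5, 8/3, 13/3, 7/3, 11/3)
obs 4: x=2 → posterior Dirichlet(7/5, 8/3, 16/3, 7/3, 11/3)
obs 5: x=3 → posterior Dirichlet(7/5, 8/3, 16/3, 10/3, 11/3)
obs 6: x=4 → posterior Dirichlet(7/5, 8/3, 16/3, 10/3, 14/3)
obs 7: x=2 → posterior Dirichlet(7/5, 8/3, 19/3, 10/3, 14/3)
obs 8: x=2 → posterior Dirichlet(7/5, 8/3, 22/3, 10/3, 14/3)
obs 9: x=2 → posterior Dirichlet(7/5, 8/3, 25/3, 10/3, 14/3)
obs 10: x=2 → posterior Dirichlet(7/5, 8/3, 28/3, 10/3, 14/3)
obs 11: x=0 → posterior Dirichlet(12/5, 8/3, 28/3, 10/3, 14/3)
obs 12: x=3 → posterior Dirichlet(12/5, 8/3, 28/3, 13/3, 14/3)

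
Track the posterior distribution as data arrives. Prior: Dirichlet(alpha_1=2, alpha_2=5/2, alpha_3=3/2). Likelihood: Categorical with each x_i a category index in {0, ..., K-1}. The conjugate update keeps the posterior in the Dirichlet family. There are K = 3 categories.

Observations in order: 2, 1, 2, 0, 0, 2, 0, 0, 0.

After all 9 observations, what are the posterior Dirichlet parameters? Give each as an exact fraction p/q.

obs 1: x=2 → posterior Dirichlet(2, 5/2, 5/2)
obs 2: x=1 → posterior Dirichlet(2, 7/2, 5/2)
obs 3: x=2 → posterior Dirichlet(2, 7/2, 7/2)
obs 4: x=0 → posterior Dirichlet(3, 7/2, 7/2)
obs 5: x=0 → posterior Dirichlet(4, 7/2, 7/2)
obs 6: x=2 → posterior Dirichlet(4, 7/2, 9/2)
obs 7: x=0 → posterior Dirichlet(5, 7/2, 9/2)
obs 8: x=0 → posterior Dirichlet(6, 7/2, 9/2)
obs 9: x=0 → posterior Dirichlet(7, 7/2, 9/2)

alpha_1=7, alpha_2=7/2, alpha_3=9/2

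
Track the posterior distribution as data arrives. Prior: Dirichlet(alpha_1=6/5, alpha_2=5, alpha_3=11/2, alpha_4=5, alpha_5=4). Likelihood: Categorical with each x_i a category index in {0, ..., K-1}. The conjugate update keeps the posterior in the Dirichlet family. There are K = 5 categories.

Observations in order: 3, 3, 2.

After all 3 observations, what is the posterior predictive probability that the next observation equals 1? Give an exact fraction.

50/237

obs 1: x=3 → posterior Dirichlet(6/5, 5, 11/2, 6, 4)
obs 2: x=3 → posterior Dirichlet(6/5, 5, 11/2, 7, 4)
obs 3: x=2 → posterior Dirichlet(6/5, 5, 13/2, 7, 4)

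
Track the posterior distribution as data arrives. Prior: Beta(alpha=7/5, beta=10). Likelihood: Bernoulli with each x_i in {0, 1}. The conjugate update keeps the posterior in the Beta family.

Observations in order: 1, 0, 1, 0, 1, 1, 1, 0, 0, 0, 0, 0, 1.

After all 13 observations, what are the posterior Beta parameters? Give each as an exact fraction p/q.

obs 1: x=1 → posterior Beta(12/5, 10)
obs 2: x=0 → posterior Beta(12/5, 11)
obs 3: x=1 → posterior Beta(17/5, 11)
obs 4: x=0 → posterior Beta(17/5, 12)
obs 5: x=1 → posterior Beta(22/5, 12)
obs 6: x=1 → posterior Beta(27/5, 12)
obs 7: x=1 → posterior Beta(32/5, 12)
obs 8: x=0 → posterior Beta(32/5, 13)
obs 9: x=0 → posterior Beta(32/5, 14)
obs 10: x=0 → posterior Beta(32/5, 15)
obs 11: x=0 → posterior Beta(32/5, 16)
obs 12: x=0 → posterior Beta(32/5, 17)
obs 13: x=1 → posterior Beta(37/5, 17)

alpha=37/5, beta=17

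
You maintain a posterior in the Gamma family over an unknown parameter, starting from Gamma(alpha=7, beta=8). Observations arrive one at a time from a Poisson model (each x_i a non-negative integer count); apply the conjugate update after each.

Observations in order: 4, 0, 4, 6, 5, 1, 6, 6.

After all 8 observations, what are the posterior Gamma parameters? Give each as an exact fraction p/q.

obs 1: x=4 → posterior Gamma(11, 9)
obs 2: x=0 → posterior Gamma(11, 10)
obs 3: x=4 → posterior Gamma(15, 11)
obs 4: x=6 → posterior Gamma(21, 12)
obs 5: x=5 → posterior Gamma(26, 13)
obs 6: x=1 → posterior Gamma(27, 14)
obs 7: x=6 → posterior Gamma(33, 15)
obs 8: x=6 → posterior Gamma(39, 16)

alpha=39, beta=16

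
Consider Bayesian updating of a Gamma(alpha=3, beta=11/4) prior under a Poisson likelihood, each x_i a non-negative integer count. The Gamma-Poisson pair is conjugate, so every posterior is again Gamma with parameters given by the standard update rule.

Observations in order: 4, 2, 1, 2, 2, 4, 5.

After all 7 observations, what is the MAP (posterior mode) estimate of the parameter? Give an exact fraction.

88/39

obs 1: x=4 → posterior Gamma(7, 15/4)
obs 2: x=2 → posterior Gamma(9, 19/4)
obs 3: x=1 → posterior Gamma(10, 23/4)
obs 4: x=2 → posterior Gamma(12, 27/4)
obs 5: x=2 → posterior Gamma(14, 31/4)
obs 6: x=4 → posterior Gamma(18, 35/4)
obs 7: x=5 → posterior Gamma(23, 39/4)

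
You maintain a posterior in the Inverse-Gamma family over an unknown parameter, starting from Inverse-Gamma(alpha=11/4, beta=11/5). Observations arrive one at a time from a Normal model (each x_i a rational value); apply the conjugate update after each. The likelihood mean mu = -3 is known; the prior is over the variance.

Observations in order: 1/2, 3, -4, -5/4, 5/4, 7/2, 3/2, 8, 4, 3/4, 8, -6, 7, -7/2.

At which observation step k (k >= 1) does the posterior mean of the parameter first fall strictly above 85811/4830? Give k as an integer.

obs 1: x=1/2 → posterior Inverse-Gamma(13/4, 333/40)
obs 2: x=3 → posterior Inverse-Gamma(15/4, 1053/40)
obs 3: x=-4 → posterior Inverse-Gamma(17/4, 1073/40)
obs 4: x=-5/4 → posterior Inverse-Gamma(19/4, 4537/160)
obs 5: x=5/4 → posterior Inverse-Gamma(21/4, 2991/80)
obs 6: x=7/2 → posterior Inverse-Gamma(23/4, 4681/80)
obs 7: x=3/2 → posterior Inverse-Gamma(25/4, 5491/80)
obs 8: x=8 → posterior Inverse-Gamma(27/4, 10331/80)
obs 9: x=4 → posterior Inverse-Gamma(29/4, 12291/80)
obs 10: x=3/4 → posterior Inverse-Gamma(31/4, 25707/160)
obs 11: x=8 → posterior Inverse-Gamma(33/4, 35387/160)
obs 12: x=-6 → posterior Inverse-Gamma(35/4, 36107/160)
obs 13: x=7 → posterior Inverse-Gamma(37/4, 44107/160)
obs 14: x=-7/2 → posterior Inverse-Gamma(39/4, 44127/160)

k = 8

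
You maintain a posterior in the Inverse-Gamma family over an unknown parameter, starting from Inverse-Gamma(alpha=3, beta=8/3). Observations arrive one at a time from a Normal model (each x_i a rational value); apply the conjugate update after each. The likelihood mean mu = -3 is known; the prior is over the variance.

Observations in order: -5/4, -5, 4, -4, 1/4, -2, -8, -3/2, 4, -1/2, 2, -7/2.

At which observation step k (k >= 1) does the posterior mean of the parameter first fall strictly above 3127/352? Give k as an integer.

k = 7

obs 1: x=-5/4 → posterior Inverse-Gamma(7/2, 403/96)
obs 2: x=-5 → posterior Inverse-Gamma(4, 595/96)
obs 3: x=4 → posterior Inverse-Gamma(9/2, 2947/96)
obs 4: x=-4 → posterior Inverse-Gamma(5, 2995/96)
obs 5: x=1/4 → posterior Inverse-Gamma(11/2, 1751/48)
obs 6: x=-2 → posterior Inverse-Gamma(6, 1775/48)
obs 7: x=-8 → posterior Inverse-Gamma(13/2, 2375/48)
obs 8: x=-3/2 → posterior Inverse-Gamma(7, 2429/48)
obs 9: x=4 → posterior Inverse-Gamma(15/2, 3605/48)
obs 10: x=-1/2 → posterior Inverse-Gamma(8, 3755/48)
obs 11: x=2 → posterior Inverse-Gamma(17/2, 4355/48)
obs 12: x=-7/2 → posterior Inverse-Gamma(9, 4361/48)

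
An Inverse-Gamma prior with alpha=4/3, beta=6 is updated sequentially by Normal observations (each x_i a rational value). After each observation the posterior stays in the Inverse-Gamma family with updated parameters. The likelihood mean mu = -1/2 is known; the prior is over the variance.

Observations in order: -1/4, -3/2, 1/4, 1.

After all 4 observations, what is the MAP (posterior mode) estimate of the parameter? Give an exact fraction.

obs 1: x=-1/4 → posterior Inverse-Gamma(11/6, 193/32)
obs 2: x=-3/2 → posterior Inverse-Gamma(7/3, 209/32)
obs 3: x=1/4 → posterior Inverse-Gamma(17/6, 109/16)
obs 4: x=1 → posterior Inverse-Gamma(10/3, 127/16)

381/208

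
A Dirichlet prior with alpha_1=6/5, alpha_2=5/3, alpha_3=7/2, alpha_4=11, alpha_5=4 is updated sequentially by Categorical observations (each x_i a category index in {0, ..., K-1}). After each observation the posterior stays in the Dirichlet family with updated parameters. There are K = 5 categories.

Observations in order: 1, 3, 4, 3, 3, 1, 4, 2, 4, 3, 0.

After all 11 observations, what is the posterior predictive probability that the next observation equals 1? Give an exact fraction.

110/971

obs 1: x=1 → posterior Dirichlet(6/5, 8/3, 7/2, 11, 4)
obs 2: x=3 → posterior Dirichlet(6/5, 8/3, 7/2, 12, 4)
obs 3: x=4 → posterior Dirichlet(6/5, 8/3, 7/2, 12, 5)
obs 4: x=3 → posterior Dirichlet(6/5, 8/3, 7/2, 13, 5)
obs 5: x=3 → posterior Dirichlet(6/5, 8/3, 7/2, 14, 5)
obs 6: x=1 → posterior Dirichlet(6/5, 11/3, 7/2, 14, 5)
obs 7: x=4 → posterior Dirichlet(6/5, 11/3, 7/2, 14, 6)
obs 8: x=2 → posterior Dirichlet(6/5, 11/3, 9/2, 14, 6)
obs 9: x=4 → posterior Dirichlet(6/5, 11/3, 9/2, 14, 7)
obs 10: x=3 → posterior Dirichlet(6/5, 11/3, 9/2, 15, 7)
obs 11: x=0 → posterior Dirichlet(11/5, 11/3, 9/2, 15, 7)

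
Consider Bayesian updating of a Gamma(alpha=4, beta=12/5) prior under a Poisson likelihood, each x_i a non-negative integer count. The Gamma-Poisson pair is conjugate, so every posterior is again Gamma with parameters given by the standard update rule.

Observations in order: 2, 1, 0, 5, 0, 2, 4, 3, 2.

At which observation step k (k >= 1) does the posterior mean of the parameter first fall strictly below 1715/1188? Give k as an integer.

k = 3

obs 1: x=2 → posterior Gamma(6, 17/5)
obs 2: x=1 → posterior Gamma(7, 22/5)
obs 3: x=0 → posterior Gamma(7, 27/5)
obs 4: x=5 → posterior Gamma(12, 32/5)
obs 5: x=0 → posterior Gamma(12, 37/5)
obs 6: x=2 → posterior Gamma(14, 42/5)
obs 7: x=4 → posterior Gamma(18, 47/5)
obs 8: x=3 → posterior Gamma(21, 52/5)
obs 9: x=2 → posterior Gamma(23, 57/5)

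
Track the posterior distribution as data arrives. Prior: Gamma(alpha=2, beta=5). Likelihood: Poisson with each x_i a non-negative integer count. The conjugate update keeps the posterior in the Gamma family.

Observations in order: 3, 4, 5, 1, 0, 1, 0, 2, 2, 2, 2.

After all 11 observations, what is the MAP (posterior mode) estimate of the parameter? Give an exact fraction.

obs 1: x=3 → posterior Gamma(5, 6)
obs 2: x=4 → posterior Gamma(9, 7)
obs 3: x=5 → posterior Gamma(14, 8)
obs 4: x=1 → posterior Gamma(15, 9)
obs 5: x=0 → posterior Gamma(15, 10)
obs 6: x=1 → posterior Gamma(16, 11)
obs 7: x=0 → posterior Gamma(16, 12)
obs 8: x=2 → posterior Gamma(18, 13)
obs 9: x=2 → posterior Gamma(20, 14)
obs 10: x=2 → posterior Gamma(22, 15)
obs 11: x=2 → posterior Gamma(24, 16)

23/16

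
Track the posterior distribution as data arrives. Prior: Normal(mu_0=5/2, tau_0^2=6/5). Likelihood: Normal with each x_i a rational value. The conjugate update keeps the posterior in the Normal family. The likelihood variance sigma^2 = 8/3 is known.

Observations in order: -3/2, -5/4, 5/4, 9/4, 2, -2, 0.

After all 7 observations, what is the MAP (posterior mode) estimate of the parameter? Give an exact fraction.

227/332

obs 1: x=-3/2 → posterior Normal(73/58, 24/29)
obs 2: x=-5/4 → posterior Normal(101/152, 12/19)
obs 3: x=5/4 → posterior Normal(73/94, 24/47)
obs 4: x=9/4 → posterior Normal(227/224, 3/7)
obs 5: x=2 → posterior Normal(23/20, 24/65)
obs 6: x=-2 → posterior Normal(227/296, 12/37)
obs 7: x=0 → posterior Normal(227/332, 24/83)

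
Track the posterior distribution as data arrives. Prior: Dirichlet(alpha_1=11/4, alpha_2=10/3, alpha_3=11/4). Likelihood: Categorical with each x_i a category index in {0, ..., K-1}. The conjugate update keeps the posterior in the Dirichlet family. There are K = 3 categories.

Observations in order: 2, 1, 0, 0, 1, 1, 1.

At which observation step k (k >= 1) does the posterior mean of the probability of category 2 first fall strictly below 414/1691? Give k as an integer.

obs 1: x=2 → posterior Dirichlet(11/4, 10/3, 15/4)
obs 2: x=1 → posterior Dirichlet(11/4, 13/3, 15/4)
obs 3: x=0 → posterior Dirichlet(15/4, 13/3, 15/4)
obs 4: x=0 → posterior Dirichlet(19/4, 13/3, 15/4)
obs 5: x=1 → posterior Dirichlet(19/4, 16/3, 15/4)
obs 6: x=1 → posterior Dirichlet(19/4, 19/3, 15/4)
obs 7: x=1 → posterior Dirichlet(19/4, 22/3, 15/4)

k = 7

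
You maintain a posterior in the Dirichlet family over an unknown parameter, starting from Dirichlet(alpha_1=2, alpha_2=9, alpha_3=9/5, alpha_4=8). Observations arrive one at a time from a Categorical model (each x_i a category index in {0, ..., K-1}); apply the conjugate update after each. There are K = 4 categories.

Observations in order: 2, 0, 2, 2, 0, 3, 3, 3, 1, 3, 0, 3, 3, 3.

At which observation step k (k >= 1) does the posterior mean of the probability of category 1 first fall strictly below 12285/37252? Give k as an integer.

k = 7

obs 1: x=2 → posterior Dirichlet(2, 9, 14/5, 8)
obs 2: x=0 → posterior Dirichlet(3, 9, 14/5, 8)
obs 3: x=2 → posterior Dirichlet(3, 9, 19/5, 8)
obs 4: x=2 → posterior Dirichlet(3, 9, 24/5, 8)
obs 5: x=0 → posterior Dirichlet(4, 9, 24/5, 8)
obs 6: x=3 → posterior Dirichlet(4, 9, 24/5, 9)
obs 7: x=3 → posterior Dirichlet(4, 9, 24/5, 10)
obs 8: x=3 → posterior Dirichlet(4, 9, 24/5, 11)
obs 9: x=1 → posterior Dirichlet(4, 10, 24/5, 11)
obs 10: x=3 → posterior Dirichlet(4, 10, 24/5, 12)
obs 11: x=0 → posterior Dirichlet(5, 10, 24/5, 12)
obs 12: x=3 → posterior Dirichlet(5, 10, 24/5, 13)
obs 13: x=3 → posterior Dirichlet(5, 10, 24/5, 14)
obs 14: x=3 → posterior Dirichlet(5, 10, 24/5, 15)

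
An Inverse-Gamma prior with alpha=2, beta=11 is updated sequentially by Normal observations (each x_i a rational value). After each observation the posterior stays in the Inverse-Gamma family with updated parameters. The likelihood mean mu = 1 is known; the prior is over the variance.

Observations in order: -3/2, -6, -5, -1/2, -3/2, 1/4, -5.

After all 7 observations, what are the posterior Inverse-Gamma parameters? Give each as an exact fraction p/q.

alpha=11/2, beta=2533/32

obs 1: x=-3/2 → posterior Inverse-Gamma(5/2, 113/8)
obs 2: x=-6 → posterior Inverse-Gamma(3, 309/8)
obs 3: x=-5 → posterior Inverse-Gamma(7/2, 453/8)
obs 4: x=-1/2 → posterior Inverse-Gamma(4, 231/4)
obs 5: x=-3/2 → posterior Inverse-Gamma(9/2, 487/8)
obs 6: x=1/4 → posterior Inverse-Gamma(5, 1957/32)
obs 7: x=-5 → posterior Inverse-Gamma(11/2, 2533/32)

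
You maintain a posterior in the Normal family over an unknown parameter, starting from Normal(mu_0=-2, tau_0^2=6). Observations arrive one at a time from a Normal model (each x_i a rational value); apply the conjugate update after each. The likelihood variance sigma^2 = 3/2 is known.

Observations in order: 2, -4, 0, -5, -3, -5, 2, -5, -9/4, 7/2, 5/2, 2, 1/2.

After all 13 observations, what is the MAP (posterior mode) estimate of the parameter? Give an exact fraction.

-49/53

obs 1: x=2 → posterior Normal(6/5, 6/5)
obs 2: x=-4 → posterior Normal(-10/9, 2/3)
obs 3: x=0 → posterior Normal(-10/13, 6/13)
obs 4: x=-5 → posterior Normal(-30/17, 6/17)
obs 5: x=-3 → posterior Normal(-2, 2/7)
obs 6: x=-5 → posterior Normal(-62/25, 6/25)
obs 7: x=2 → posterior Normal(-54/29, 6/29)
obs 8: x=-5 → posterior Normal(-74/33, 2/11)
obs 9: x=-9/4 → posterior Normal(-83/37, 6/37)
obs 10: x=7/2 → posterior Normal(-69/41, 6/41)
obs 11: x=5/2 → posterior Normal(-59/45, 2/15)
obs 12: x=2 → posterior Normal(-51/49, 6/49)
obs 13: x=1/2 → posterior Normal(-49/53, 6/53)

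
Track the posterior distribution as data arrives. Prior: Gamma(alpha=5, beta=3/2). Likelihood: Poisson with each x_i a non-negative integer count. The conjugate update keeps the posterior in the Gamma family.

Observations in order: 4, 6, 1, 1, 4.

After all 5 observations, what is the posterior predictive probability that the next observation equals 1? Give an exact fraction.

3458903407028305497861782/24939425475597381591796875

obs 1: x=4 → posterior Gamma(9, 5/2)
obs 2: x=6 → posterior Gamma(15, 7/2)
obs 3: x=1 → posterior Gamma(16, 9/2)
obs 4: x=1 → posterior Gamma(17, 11/2)
obs 5: x=4 → posterior Gamma(21, 13/2)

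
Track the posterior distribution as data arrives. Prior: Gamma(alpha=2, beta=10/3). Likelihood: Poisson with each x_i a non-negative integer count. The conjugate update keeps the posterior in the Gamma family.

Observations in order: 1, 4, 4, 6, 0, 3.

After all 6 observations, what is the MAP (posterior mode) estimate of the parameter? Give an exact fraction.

57/28

obs 1: x=1 → posterior Gamma(3, 13/3)
obs 2: x=4 → posterior Gamma(7, 16/3)
obs 3: x=4 → posterior Gamma(11, 19/3)
obs 4: x=6 → posterior Gamma(17, 22/3)
obs 5: x=0 → posterior Gamma(17, 25/3)
obs 6: x=3 → posterior Gamma(20, 28/3)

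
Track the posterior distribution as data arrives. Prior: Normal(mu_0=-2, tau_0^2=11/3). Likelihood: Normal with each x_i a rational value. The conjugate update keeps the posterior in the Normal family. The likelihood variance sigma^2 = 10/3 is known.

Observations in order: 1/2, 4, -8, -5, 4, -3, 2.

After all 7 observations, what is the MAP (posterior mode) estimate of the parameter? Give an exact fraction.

obs 1: x=1/2 → posterior Normal(-29/42, 110/63)
obs 2: x=4 → posterior Normal(59/64, 55/48)
obs 3: x=-8 → posterior Normal(-117/86, 110/129)
obs 4: x=-5 → posterior Normal(-227/108, 55/81)
obs 5: x=4 → posterior Normal(-139/130, 22/39)
obs 6: x=-3 → posterior Normal(-205/152, 55/114)
obs 7: x=2 → posterior Normal(-161/174, 110/261)

-161/174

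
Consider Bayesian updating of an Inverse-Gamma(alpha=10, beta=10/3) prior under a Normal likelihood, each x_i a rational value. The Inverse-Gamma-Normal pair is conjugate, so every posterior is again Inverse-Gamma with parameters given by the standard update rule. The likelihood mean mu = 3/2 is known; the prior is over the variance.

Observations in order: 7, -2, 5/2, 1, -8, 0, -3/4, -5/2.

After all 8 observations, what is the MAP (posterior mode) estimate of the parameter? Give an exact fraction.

obs 1: x=7 → posterior Inverse-Gamma(21/2, 443/24)
obs 2: x=-2 → posterior Inverse-Gamma(11, 295/12)
obs 3: x=5/2 → posterior Inverse-Gamma(23/2, 301/12)
obs 4: x=1 → posterior Inverse-Gamma(12, 605/24)
obs 5: x=-8 → posterior Inverse-Gamma(25/2, 211/3)
obs 6: x=0 → posterior Inverse-Gamma(13, 1715/24)
obs 7: x=-3/4 → posterior Inverse-Gamma(27/2, 7103/96)
obs 8: x=-5/2 → posterior Inverse-Gamma(14, 7871/96)

7871/1440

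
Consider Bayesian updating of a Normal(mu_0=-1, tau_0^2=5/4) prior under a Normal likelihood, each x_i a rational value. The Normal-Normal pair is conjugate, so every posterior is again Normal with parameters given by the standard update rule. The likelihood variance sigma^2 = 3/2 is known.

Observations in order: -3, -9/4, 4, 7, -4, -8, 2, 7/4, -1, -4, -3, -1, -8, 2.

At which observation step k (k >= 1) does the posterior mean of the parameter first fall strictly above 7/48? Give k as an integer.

k = 4

obs 1: x=-3 → posterior Normal(-21/11, 15/22)
obs 2: x=-9/4 → posterior Normal(-129/64, 15/32)
obs 3: x=4 → posterior Normal(-7/12, 5/14)
obs 4: x=7 → posterior Normal(7/8, 15/52)
obs 5: x=-4 → posterior Normal(11/124, 15/62)
obs 6: x=-8 → posterior Normal(-149/144, 5/24)
obs 7: x=2 → posterior Normal(-109/164, 15/82)
obs 8: x=7/4 → posterior Normal(-37/92, 15/92)
obs 9: x=-1 → posterior Normal(-47/102, 5/34)
obs 10: x=-4 → posterior Normal(-87/112, 15/112)
obs 11: x=-3 → posterior Normal(-117/122, 15/122)
obs 12: x=-1 → posterior Normal(-127/132, 5/44)
obs 13: x=-8 → posterior Normal(-207/142, 15/142)
obs 14: x=2 → posterior Normal(-187/152, 15/152)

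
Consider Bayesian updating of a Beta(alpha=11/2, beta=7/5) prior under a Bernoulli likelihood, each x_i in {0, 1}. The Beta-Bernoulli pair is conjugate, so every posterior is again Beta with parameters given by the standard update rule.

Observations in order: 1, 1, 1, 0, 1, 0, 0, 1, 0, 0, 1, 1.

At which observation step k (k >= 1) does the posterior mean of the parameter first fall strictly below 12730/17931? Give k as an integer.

k = 7

obs 1: x=1 → posterior Beta(13/2, 7/5)
obs 2: x=1 → posterior Beta(15/2, 7/5)
obs 3: x=1 → posterior Beta(17/2, 7/5)
obs 4: x=0 → posterior Beta(17/2, 12/5)
obs 5: x=1 → posterior Beta(19/2, 12/5)
obs 6: x=0 → posterior Beta(19/2, 17/5)
obs 7: x=0 → posterior Beta(19/2, 22/5)
obs 8: x=1 → posterior Beta(21/2, 22/5)
obs 9: x=0 → posterior Beta(21/2, 27/5)
obs 10: x=0 → posterior Beta(21/2, 32/5)
obs 11: x=1 → posterior Beta(23/2, 32/5)
obs 12: x=1 → posterior Beta(25/2, 32/5)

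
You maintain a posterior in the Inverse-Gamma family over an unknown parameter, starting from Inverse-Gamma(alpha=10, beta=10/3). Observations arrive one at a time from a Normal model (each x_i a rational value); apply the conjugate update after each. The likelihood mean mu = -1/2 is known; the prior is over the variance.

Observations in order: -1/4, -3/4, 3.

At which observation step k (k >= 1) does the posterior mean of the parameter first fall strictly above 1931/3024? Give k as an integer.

obs 1: x=-1/4 → posterior Inverse-Gamma(21/2, 323/96)
obs 2: x=-3/4 → posterior Inverse-Gamma(11, 163/48)
obs 3: x=3 → posterior Inverse-Gamma(23/2, 457/48)

k = 3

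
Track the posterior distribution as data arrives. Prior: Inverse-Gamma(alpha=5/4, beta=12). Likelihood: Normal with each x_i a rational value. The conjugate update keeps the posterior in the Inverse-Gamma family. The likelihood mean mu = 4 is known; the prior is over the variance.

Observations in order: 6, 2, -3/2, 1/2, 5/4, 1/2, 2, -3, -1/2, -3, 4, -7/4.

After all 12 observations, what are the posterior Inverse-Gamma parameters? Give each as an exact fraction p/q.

obs 1: x=6 → posterior Inverse-Gamma(7/4, 14)
obs 2: x=2 → posterior Inverse-Gamma(9/4, 16)
obs 3: x=-3/2 → posterior Inverse-Gamma(11/4, 249/8)
obs 4: x=1/2 → posterior Inverse-Gamma(13/4, 149/4)
obs 5: x=5/4 → posterior Inverse-Gamma(15/4, 1313/32)
obs 6: x=1/2 → posterior Inverse-Gamma(17/4, 1509/32)
obs 7: x=2 → posterior Inverse-Gamma(19/4, 1573/32)
obs 8: x=-3 → posterior Inverse-Gamma(21/4, 2357/32)
obs 9: x=-1/2 → posterior Inverse-Gamma(23/4, 2681/32)
obs 10: x=-3 → posterior Inverse-Gamma(25/4, 3465/32)
obs 11: x=4 → posterior Inverse-Gamma(27/4, 3465/32)
obs 12: x=-7/4 → posterior Inverse-Gamma(29/4, 1997/16)

alpha=29/4, beta=1997/16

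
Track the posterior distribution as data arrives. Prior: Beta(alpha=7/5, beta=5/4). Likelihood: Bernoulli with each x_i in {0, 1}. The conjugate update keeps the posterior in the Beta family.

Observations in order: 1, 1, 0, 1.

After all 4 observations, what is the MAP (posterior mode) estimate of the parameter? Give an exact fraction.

68/93

obs 1: x=1 → posterior Beta(12/5, 5/4)
obs 2: x=1 → posterior Beta(17/5, 5/4)
obs 3: x=0 → posterior Beta(17/5, 9/4)
obs 4: x=1 → posterior Beta(22/5, 9/4)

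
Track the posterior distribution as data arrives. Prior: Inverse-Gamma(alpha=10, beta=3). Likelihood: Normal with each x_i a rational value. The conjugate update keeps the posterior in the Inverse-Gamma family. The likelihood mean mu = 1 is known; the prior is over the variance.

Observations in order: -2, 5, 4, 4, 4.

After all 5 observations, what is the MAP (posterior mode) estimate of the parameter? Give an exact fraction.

obs 1: x=-2 → posterior Inverse-Gamma(21/2, 15/2)
obs 2: x=5 → posterior Inverse-Gamma(11, 31/2)
obs 3: x=4 → posterior Inverse-Gamma(23/2, 20)
obs 4: x=4 → posterior Inverse-Gamma(12, 49/2)
obs 5: x=4 → posterior Inverse-Gamma(25/2, 29)

58/27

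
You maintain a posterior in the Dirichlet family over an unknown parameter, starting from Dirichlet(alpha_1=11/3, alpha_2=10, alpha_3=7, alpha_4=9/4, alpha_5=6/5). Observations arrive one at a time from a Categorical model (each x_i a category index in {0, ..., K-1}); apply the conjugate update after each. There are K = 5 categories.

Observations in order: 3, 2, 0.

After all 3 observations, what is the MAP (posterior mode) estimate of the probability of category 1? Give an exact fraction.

540/1327

obs 1: x=3 → posterior Dirichlet(11/3, 10, 7, 13/4, 6/5)
obs 2: x=2 → posterior Dirichlet(11/3, 10, 8, 13/4, 6/5)
obs 3: x=0 → posterior Dirichlet(14/3, 10, 8, 13/4, 6/5)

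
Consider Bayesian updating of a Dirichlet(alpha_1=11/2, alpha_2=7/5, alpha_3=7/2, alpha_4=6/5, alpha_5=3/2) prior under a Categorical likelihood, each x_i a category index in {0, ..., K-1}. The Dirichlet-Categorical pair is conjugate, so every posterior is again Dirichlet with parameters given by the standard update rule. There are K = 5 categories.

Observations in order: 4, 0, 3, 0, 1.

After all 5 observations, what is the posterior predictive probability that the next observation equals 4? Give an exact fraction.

25/181

obs 1: x=4 → posterior Dirichlet(11/2, 7/5, 7/2, 6/5, 5/2)
obs 2: x=0 → posterior Dirichlet(13/2, 7/5, 7/2, 6/5, 5/2)
obs 3: x=3 → posterior Dirichlet(13/2, 7/5, 7/2, 11/5, 5/2)
obs 4: x=0 → posterior Dirichlet(15/2, 7/5, 7/2, 11/5, 5/2)
obs 5: x=1 → posterior Dirichlet(15/2, 12/5, 7/2, 11/5, 5/2)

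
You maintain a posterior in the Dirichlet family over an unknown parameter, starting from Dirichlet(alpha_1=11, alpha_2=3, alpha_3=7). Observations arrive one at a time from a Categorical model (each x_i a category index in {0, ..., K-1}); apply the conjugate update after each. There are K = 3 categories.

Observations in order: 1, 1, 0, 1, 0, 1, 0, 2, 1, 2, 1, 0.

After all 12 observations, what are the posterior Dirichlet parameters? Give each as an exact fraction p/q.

alpha_1=15, alpha_2=9, alpha_3=9

obs 1: x=1 → posterior Dirichlet(11, 4, 7)
obs 2: x=1 → posterior Dirichlet(11, 5, 7)
obs 3: x=0 → posterior Dirichlet(12, 5, 7)
obs 4: x=1 → posterior Dirichlet(12, 6, 7)
obs 5: x=0 → posterior Dirichlet(13, 6, 7)
obs 6: x=1 → posterior Dirichlet(13, 7, 7)
obs 7: x=0 → posterior Dirichlet(14, 7, 7)
obs 8: x=2 → posterior Dirichlet(14, 7, 8)
obs 9: x=1 → posterior Dirichlet(14, 8, 8)
obs 10: x=2 → posterior Dirichlet(14, 8, 9)
obs 11: x=1 → posterior Dirichlet(14, 9, 9)
obs 12: x=0 → posterior Dirichlet(15, 9, 9)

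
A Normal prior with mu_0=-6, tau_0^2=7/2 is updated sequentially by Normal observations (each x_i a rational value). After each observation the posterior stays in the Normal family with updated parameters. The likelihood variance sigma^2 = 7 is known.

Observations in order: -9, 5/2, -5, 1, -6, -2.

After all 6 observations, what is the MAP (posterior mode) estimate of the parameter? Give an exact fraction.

obs 1: x=-9 → posterior Normal(-7, 7/3)
obs 2: x=5/2 → posterior Normal(-37/8, 7/4)
obs 3: x=-5 → posterior Normal(-47/10, 7/5)
obs 4: x=1 → posterior Normal(-15/4, 7/6)
obs 5: x=-6 → posterior Normal(-57/14, 1)
obs 6: x=-2 → posterior Normal(-61/16, 7/8)

-61/16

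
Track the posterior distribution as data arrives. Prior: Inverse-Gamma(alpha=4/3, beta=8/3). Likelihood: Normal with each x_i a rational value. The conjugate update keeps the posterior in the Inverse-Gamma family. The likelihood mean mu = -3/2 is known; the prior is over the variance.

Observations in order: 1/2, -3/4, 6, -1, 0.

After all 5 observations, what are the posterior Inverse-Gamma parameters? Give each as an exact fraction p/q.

alpha=23/6, beta=3295/96

obs 1: x=1/2 → posterior Inverse-Gamma(11/6, 14/3)
obs 2: x=-3/4 → posterior Inverse-Gamma(7/3, 475/96)
obs 3: x=6 → posterior Inverse-Gamma(17/6, 3175/96)
obs 4: x=-1 → posterior Inverse-Gamma(10/3, 3187/96)
obs 5: x=0 → posterior Inverse-Gamma(23/6, 3295/96)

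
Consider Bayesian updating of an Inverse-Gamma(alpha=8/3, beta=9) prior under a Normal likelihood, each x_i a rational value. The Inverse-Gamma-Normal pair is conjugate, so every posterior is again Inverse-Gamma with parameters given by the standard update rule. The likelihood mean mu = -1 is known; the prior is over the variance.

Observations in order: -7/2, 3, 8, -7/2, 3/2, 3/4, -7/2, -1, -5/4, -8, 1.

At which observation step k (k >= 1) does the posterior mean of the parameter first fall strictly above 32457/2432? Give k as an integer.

k = 3

obs 1: x=-7/2 → posterior Inverse-Gamma(19/6, 97/8)
obs 2: x=3 → posterior Inverse-Gamma(11/3, 161/8)
obs 3: x=8 → posterior Inverse-Gamma(25/6, 485/8)
obs 4: x=-7/2 → posterior Inverse-Gamma(14/3, 255/4)
obs 5: x=3/2 → posterior Inverse-Gamma(31/6, 535/8)
obs 6: x=3/4 → posterior Inverse-Gamma(17/3, 2189/32)
obs 7: x=-7/2 → posterior Inverse-Gamma(37/6, 2289/32)
obs 8: x=-1 → posterior Inverse-Gamma(20/3, 2289/32)
obs 9: x=-5/4 → posterior Inverse-Gamma(43/6, 1145/16)
obs 10: x=-8 → posterior Inverse-Gamma(23/3, 1537/16)
obs 11: x=1 → posterior Inverse-Gamma(49/6, 1569/16)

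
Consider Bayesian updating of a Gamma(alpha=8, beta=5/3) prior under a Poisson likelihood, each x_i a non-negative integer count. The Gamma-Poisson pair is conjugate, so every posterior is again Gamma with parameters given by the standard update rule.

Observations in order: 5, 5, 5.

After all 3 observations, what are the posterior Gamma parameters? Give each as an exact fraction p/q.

obs 1: x=5 → posterior Gamma(13, 8/3)
obs 2: x=5 → posterior Gamma(18, 11/3)
obs 3: x=5 → posterior Gamma(23, 14/3)

alpha=23, beta=14/3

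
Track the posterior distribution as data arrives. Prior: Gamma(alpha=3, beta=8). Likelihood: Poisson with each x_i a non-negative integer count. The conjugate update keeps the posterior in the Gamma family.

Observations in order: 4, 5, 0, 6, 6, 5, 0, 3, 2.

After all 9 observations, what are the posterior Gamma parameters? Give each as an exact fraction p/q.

alpha=34, beta=17

obs 1: x=4 → posterior Gamma(7, 9)
obs 2: x=5 → posterior Gamma(12, 10)
obs 3: x=0 → posterior Gamma(12, 11)
obs 4: x=6 → posterior Gamma(18, 12)
obs 5: x=6 → posterior Gamma(24, 13)
obs 6: x=5 → posterior Gamma(29, 14)
obs 7: x=0 → posterior Gamma(29, 15)
obs 8: x=3 → posterior Gamma(32, 16)
obs 9: x=2 → posterior Gamma(34, 17)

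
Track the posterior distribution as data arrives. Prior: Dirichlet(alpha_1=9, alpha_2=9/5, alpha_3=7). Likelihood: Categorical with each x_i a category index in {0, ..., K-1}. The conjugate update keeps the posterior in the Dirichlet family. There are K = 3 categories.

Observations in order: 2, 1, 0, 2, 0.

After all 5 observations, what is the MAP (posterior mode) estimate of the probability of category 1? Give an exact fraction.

1/11

obs 1: x=2 → posterior Dirichlet(9, 9/5, 8)
obs 2: x=1 → posterior Dirichlet(9, 14/5, 8)
obs 3: x=0 → posterior Dirichlet(10, 14/5, 8)
obs 4: x=2 → posterior Dirichlet(10, 14/5, 9)
obs 5: x=0 → posterior Dirichlet(11, 14/5, 9)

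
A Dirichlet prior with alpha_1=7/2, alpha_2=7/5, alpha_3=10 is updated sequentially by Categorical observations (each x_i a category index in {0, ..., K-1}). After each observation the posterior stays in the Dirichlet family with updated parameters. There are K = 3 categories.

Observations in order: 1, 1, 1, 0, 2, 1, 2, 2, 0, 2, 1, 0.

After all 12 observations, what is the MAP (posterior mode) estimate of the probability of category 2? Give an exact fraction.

obs 1: x=1 → posterior Dirichlet(7/2, 12/5, 10)
obs 2: x=1 → posterior Dirichlet(7/2, 17/5, 10)
obs 3: x=1 → posterior Dirichlet(7/2, 22/5, 10)
obs 4: x=0 → posterior Dirichlet(9/2, 22/5, 10)
obs 5: x=2 → posterior Dirichlet(9/2, 22/5, 11)
obs 6: x=1 → posterior Dirichlet(9/2, 27/5, 11)
obs 7: x=2 → posterior Dirichlet(9/2, 27/5, 12)
obs 8: x=2 → posterior Dirichlet(9/2, 27/5, 13)
obs 9: x=0 → posterior Dirichlet(11/2, 27/5, 13)
obs 10: x=2 → posterior Dirichlet(11/2, 27/5, 14)
obs 11: x=1 → posterior Dirichlet(11/2, 32/5, 14)
obs 12: x=0 → posterior Dirichlet(13/2, 32/5, 14)

130/239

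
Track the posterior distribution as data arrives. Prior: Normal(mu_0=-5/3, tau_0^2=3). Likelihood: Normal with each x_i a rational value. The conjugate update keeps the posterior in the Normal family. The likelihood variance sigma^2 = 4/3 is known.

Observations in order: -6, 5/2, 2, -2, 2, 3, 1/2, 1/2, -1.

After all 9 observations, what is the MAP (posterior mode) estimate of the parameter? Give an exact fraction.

obs 1: x=-6 → posterior Normal(-14/3, 12/13)
obs 2: x=5/2 → posterior Normal(-229/132, 6/11)
obs 3: x=2 → posterior Normal(-121/186, 12/31)
obs 4: x=-2 → posterior Normal(-229/240, 3/10)
obs 5: x=2 → posterior Normal(-121/294, 12/49)
obs 6: x=3 → posterior Normal(41/348, 6/29)
obs 7: x=1/2 → posterior Normal(34/201, 12/67)
obs 8: x=1/2 → posterior Normal(5/24, 3/19)
obs 9: x=-1 → posterior Normal(41/510, 12/85)

41/510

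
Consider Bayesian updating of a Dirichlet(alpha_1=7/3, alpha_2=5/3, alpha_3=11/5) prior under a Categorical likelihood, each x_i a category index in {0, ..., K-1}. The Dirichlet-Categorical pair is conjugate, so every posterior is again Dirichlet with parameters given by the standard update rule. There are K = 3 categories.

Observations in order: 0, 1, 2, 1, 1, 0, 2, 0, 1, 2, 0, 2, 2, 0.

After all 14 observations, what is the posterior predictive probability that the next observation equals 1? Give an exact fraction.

obs 1: x=0 → posterior Dirichlet(10/3, 5/3, 11/5)
obs 2: x=1 → posterior Dirichlet(10/3, 8/3, 11/5)
obs 3: x=2 → posterior Dirichlet(10/3, 8/3, 16/5)
obs 4: x=1 → posterior Dirichlet(10/3, 11/3, 16/5)
obs 5: x=1 → posterior Dirichlet(10/3, 14/3, 16/5)
obs 6: x=0 → posterior Dirichlet(13/3, 14/3, 16/5)
obs 7: x=2 → posterior Dirichlet(13/3, 14/3, 21/5)
obs 8: x=0 → posterior Dirichlet(16/3, 14/3, 21/5)
obs 9: x=1 → posterior Dirichlet(16/3, 17/3, 21/5)
obs 10: x=2 → posterior Dirichlet(16/3, 17/3, 26/5)
obs 11: x=0 → posterior Dirichlet(19/3, 17/3, 26/5)
obs 12: x=2 → posterior Dirichlet(19/3, 17/3, 31/5)
obs 13: x=2 → posterior Dirichlet(19/3, 17/3, 36/5)
obs 14: x=0 → posterior Dirichlet(22/3, 17/3, 36/5)

85/303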